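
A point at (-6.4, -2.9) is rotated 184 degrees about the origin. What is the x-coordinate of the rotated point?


x' = x*cos(theta) - y*sin(theta)
cos(184 deg) = -0.9976, sin(184 deg) = -0.0698
x' = -6.4 * -0.9976 - -2.9 * -0.0698
= 6.3844 - 0.2023
= 6.1821


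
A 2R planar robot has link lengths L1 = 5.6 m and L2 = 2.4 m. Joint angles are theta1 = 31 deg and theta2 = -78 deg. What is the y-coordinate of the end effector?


Convert angles to radians: theta1 = 0.5411, theta2 = -1.3614
y = L1*sin(theta1) + L2*sin(theta1+theta2)
y = 2.8842 + -1.7552
y = 1.129


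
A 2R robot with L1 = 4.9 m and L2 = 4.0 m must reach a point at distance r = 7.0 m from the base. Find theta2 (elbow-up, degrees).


cos(theta2) = (r^2 - L1^2 - L2^2) / (2*L1*L2)
cos(theta2) = (49.0 - 24.01 - 16.0) / 39.2
cos(theta2) = 0.229337
theta2 = 76.742 degrees


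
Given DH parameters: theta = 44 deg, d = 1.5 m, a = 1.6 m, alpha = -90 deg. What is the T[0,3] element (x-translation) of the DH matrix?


T[0,3] = a * cos(theta)
= 1.6 * cos(44 deg)
= 1.6 * 0.7193
= 1.1509


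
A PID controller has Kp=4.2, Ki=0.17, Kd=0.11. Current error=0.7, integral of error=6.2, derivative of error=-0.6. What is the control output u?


u = Kp*e + Ki*int(e) + Kd*de/dt
= 4.2*0.7 + 0.17*6.2 + 0.11*(-0.6)
= 2.94 + 1.054 + -0.066
= 3.928


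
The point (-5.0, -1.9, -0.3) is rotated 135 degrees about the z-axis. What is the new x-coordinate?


Rotation about z-axis: x' = x*cos(theta) - y*sin(theta)
= -5.0 * -0.7071 - -1.9 * 0.7071
= 4.879


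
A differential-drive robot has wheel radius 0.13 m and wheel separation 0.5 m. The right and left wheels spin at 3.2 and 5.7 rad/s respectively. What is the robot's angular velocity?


vR = r*wR = 0.13*3.2 = 0.416 m/s
vL = r*wL = 0.13*5.7 = 0.741 m/s
v = (vR+vL)/2 = 0.5785 m/s
omega = (vR-vL)/L = -0.65 rad/s
angular velocity = -0.65 rad/s


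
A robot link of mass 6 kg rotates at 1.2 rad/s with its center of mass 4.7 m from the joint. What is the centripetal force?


F = m * omega^2 * r
= 6 * 1.2^2 * 4.7
= 6 * 1.44 * 4.7
= 40.608 N


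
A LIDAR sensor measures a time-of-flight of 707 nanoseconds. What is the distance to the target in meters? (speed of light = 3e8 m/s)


tof = 707 ns = 7.07e-07 s
dist = c * tof / 2
= 3e8 * 7.07e-07 / 2
= 106.05 m


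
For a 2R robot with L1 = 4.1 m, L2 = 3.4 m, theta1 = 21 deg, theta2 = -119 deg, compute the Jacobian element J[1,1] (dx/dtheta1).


J[1,1] = -L1*sin(t1) - L2*sin(t1+t2)
= -4.1*sin(21) - 3.4*sin(-98)
= 1.8976


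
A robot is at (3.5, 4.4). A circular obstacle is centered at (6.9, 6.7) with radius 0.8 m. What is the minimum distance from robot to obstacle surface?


center_dist = sqrt((3.5-6.9)^2 + (4.4-6.7)^2)
= sqrt(11.56 + 5.29)
= 4.1049
min_dist = center_dist - radius = 4.1049 - 0.8 = 3.3049 m


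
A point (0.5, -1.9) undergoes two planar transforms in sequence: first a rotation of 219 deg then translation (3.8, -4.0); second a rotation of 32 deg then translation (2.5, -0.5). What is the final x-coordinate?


After transform 1:
x1 = cos(219)*0.5 - sin(219)*-1.9 + 3.8 = 2.2157
y1 = sin(219)*0.5 + cos(219)*-1.9 + -4.0 = -2.8381
After transform 2:
x2 = cos(32)*2.2157 - sin(32)*-2.8381 + 2.5
= 5.883


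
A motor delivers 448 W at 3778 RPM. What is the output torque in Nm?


omega = 3778 * 2*pi/60 = 395.6312 rad/s
tau = P / omega = 448 / 395.6312
= 1.1324 Nm


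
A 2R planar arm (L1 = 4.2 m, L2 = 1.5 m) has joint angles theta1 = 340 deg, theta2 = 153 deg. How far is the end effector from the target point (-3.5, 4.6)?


End effector via forward kinematics:
x = L1*cos(t1) + L2*cos(t1+t2) = 2.9237
y = L1*sin(t1) + L2*sin(t1+t2) = -0.3395
Distance to target:
d = sqrt((-3.5 - 2.9237)^2 + (4.6 - -0.3395)^2)
= sqrt(41.2641 + 24.3982)
= 8.1032 m


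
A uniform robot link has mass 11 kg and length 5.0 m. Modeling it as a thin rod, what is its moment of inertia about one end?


I = (1/3) * m * L^2
= (1/3) * 11 * 5.0^2
= 0.333333 * 11 * 25.0
= 91.6667 kg*m^2


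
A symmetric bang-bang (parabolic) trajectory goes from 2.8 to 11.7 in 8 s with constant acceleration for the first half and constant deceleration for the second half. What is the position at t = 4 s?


Symmetric rest-to-rest: each phase covers (pf-p0)/2 in time T/2. 0.5*a*(T/2)^2 = (pf-p0)/2 => a = 4*(pf-p0)/T^2
a = 4*(11.7-2.8)/8^2 = 0.5562
t = 4 is in the acceleration phase (t <= T/2).
p = p0 + 0.5*a*t^2 = 2.8 + 0.5*0.5562*4^2
= 7.25


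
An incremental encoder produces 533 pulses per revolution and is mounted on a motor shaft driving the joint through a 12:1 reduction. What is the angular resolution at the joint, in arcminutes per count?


counts per rev = 533
effective counts at joint = 533 * 12 = 6396
resolution = 360*60 / 6396
= 3.3771 arcmin/count


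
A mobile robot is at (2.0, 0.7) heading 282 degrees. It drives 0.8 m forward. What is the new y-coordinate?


y_new = y0 + d*sin(theta)
= 0.7 + 0.8*sin(282)
= 0.7 + -0.7825
= -0.0825


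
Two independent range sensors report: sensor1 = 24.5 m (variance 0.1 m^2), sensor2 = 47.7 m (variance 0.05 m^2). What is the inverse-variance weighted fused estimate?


w1 = (1/var1) / (1/var1 + 1/var2)
   = 10.0 / (10.0 + 20.0) = 0.3333
w2 = 1 - w1 = 0.6667
fused = w1*s1 + w2*s2 = 8.1667 + 31.8
= 39.9667 m


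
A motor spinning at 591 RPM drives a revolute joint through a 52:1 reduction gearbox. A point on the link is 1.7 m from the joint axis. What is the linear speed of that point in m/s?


omega_motor = 591 * 2*pi/60 = 61.8894 rad/s
omega_joint = omega_motor / 52 = 1.1902 rad/s
v = omega_joint * r = 1.1902 * 1.7
= 2.0233 m/s


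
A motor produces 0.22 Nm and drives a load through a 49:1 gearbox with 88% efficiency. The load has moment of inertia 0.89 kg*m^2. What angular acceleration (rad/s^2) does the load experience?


tau_out = tau_motor * N * eta
= 0.22 * 49 * 0.88 = 9.4864 Nm
alpha = tau_out / I = 9.4864 / 0.89
= 10.6589 rad/s^2


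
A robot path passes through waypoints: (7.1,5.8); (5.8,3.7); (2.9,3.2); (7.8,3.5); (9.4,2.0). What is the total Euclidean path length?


Segment lengths:
  seg1 = sqrt((-1.3)^2 + (-2.1)^2) = 2.4698
  seg2 = sqrt((-2.9)^2 + (-0.5)^2) = 2.9428
  seg3 = sqrt((4.9)^2 + (0.3)^2) = 4.9092
  seg4 = sqrt((1.6)^2 + (-1.5)^2) = 2.1932
Total = 12.515


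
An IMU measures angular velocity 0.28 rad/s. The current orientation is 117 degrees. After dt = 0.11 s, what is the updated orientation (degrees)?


delta_theta = w * dt = 0.28 * 0.11 = 0.0308 rad
= 1.7647 deg
theta_new = 117 + 1.7647 = 118.7647 deg


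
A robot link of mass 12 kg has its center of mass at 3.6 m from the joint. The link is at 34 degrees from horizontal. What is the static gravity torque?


tau = m*g*L*cos(angle)
= 12 * 9.81 * 3.6 * cos(34 deg)
= 12 * 9.81 * 3.6 * 0.829
= 351.3395 Nm


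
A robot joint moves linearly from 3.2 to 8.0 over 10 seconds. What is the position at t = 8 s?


s = t/T = 8/10 = 0.8
p(t) = p0 + (pf-p0)*s
= 3.2 + (8.0 - 3.2) * 0.8
= 7.04


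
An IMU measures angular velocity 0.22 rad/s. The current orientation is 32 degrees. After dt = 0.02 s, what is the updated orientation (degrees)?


delta_theta = w * dt = 0.22 * 0.02 = 0.0044 rad
= 0.2521 deg
theta_new = 32 + 0.2521 = 32.2521 deg


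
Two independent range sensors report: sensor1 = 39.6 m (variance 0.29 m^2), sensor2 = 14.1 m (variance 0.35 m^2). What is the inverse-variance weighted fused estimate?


w1 = (1/var1) / (1/var1 + 1/var2)
   = 3.4483 / (3.4483 + 2.8571) = 0.5469
w2 = 1 - w1 = 0.4531
fused = w1*s1 + w2*s2 = 21.6562 + 6.3891
= 28.0453 m


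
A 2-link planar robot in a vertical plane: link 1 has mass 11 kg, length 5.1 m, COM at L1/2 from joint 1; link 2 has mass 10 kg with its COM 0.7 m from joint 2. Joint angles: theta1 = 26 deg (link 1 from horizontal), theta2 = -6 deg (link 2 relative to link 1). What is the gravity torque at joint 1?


Horizontal distance from joint 1 to link-1 COM:
  x_c1 = (L1/2)*cos(t1) = 2.55 * 0.8988 = 2.2919 m
Horizontal distance from joint 1 to link-2 COM:
  x_c2 = L1*cos(t1) + Lc2*cos(t1+t2)
       = 5.1*0.8988 + 0.7*0.9397 = 5.2416 m
tau1 = m1*g*x_c1 + m2*g*x_c2
     = 11*9.81*2.2919 + 10*9.81*5.2416
     = 247.3216 + 514.2043
     = 761.5259 Nm


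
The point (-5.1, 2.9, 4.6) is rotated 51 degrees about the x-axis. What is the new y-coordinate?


Rotation about x-axis: y' = y*cos(theta) - z*sin(theta)
= 2.9 * 0.6293 - 4.6 * 0.7771
= -1.7498


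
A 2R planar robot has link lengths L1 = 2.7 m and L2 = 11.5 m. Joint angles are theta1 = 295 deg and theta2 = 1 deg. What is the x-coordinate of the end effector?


Convert angles to radians: theta1 = 5.1487, theta2 = 0.0175
x = L1*cos(theta1) + L2*cos(theta1+theta2)
x = 1.1411 + 5.0413
x = 6.1823


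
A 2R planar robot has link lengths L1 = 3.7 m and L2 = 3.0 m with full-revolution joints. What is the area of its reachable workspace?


r_max = L1 + L2 = 6.7 m
r_min = |L1 - L2| = 0.7 m
Area = pi*(r_max^2 - r_min^2)
= pi*(44.89 - 0.49)
= pi * 44.4
= 139.4867 m^2


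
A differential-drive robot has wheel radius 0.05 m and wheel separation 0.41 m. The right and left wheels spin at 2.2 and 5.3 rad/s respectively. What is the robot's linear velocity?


vR = r*wR = 0.05*2.2 = 0.11 m/s
vL = r*wL = 0.05*5.3 = 0.265 m/s
v = (vR+vL)/2 = 0.1875 m/s
omega = (vR-vL)/L = -0.378 rad/s
linear velocity = 0.1875 m/s


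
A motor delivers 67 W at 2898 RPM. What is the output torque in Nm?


omega = 2898 * 2*pi/60 = 303.4779 rad/s
tau = P / omega = 67 / 303.4779
= 0.2208 Nm


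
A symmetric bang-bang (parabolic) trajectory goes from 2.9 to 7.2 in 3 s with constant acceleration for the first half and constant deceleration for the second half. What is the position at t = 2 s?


Symmetric rest-to-rest: each phase covers (pf-p0)/2 in time T/2. 0.5*a*(T/2)^2 = (pf-p0)/2 => a = 4*(pf-p0)/T^2
a = 4*(7.2-2.9)/3^2 = 1.9111
t = 2 is in the deceleration phase (t > T/2).
p = pf - 0.5*a*(T-t)^2 = 7.2 - 0.5*1.9111*1^2
= 6.2444


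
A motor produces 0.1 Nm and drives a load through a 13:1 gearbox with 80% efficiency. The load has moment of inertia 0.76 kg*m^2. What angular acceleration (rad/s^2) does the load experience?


tau_out = tau_motor * N * eta
= 0.1 * 13 * 0.8 = 1.04 Nm
alpha = tau_out / I = 1.04 / 0.76
= 1.3684 rad/s^2


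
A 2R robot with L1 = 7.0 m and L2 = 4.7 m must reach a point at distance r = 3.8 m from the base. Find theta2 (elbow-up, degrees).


cos(theta2) = (r^2 - L1^2 - L2^2) / (2*L1*L2)
cos(theta2) = (14.44 - 49.0 - 22.09) / 65.8
cos(theta2) = -0.860942
theta2 = 149.4225 degrees


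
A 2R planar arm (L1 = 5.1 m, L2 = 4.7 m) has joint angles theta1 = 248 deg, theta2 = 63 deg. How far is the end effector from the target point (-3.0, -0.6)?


End effector via forward kinematics:
x = L1*cos(t1) + L2*cos(t1+t2) = 1.173
y = L1*sin(t1) + L2*sin(t1+t2) = -8.2758
Distance to target:
d = sqrt((-3.0 - 1.173)^2 + (-0.6 - -8.2758)^2)
= sqrt(17.4138 + 58.9175)
= 8.7368 m


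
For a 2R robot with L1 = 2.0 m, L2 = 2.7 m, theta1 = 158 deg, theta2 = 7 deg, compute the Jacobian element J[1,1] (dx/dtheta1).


J[1,1] = -L1*sin(t1) - L2*sin(t1+t2)
= -2.0*sin(158) - 2.7*sin(165)
= -1.448


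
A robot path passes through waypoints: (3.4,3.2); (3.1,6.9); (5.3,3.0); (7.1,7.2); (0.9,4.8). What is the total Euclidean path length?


Segment lengths:
  seg1 = sqrt((-0.3)^2 + (3.7)^2) = 3.7121
  seg2 = sqrt((2.2)^2 + (-3.9)^2) = 4.4777
  seg3 = sqrt((1.8)^2 + (4.2)^2) = 4.5695
  seg4 = sqrt((-6.2)^2 + (-2.4)^2) = 6.6483
Total = 19.4076


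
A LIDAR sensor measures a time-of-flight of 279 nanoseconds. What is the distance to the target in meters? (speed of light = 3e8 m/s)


tof = 279 ns = 2.79e-07 s
dist = c * tof / 2
= 3e8 * 2.79e-07 / 2
= 41.85 m


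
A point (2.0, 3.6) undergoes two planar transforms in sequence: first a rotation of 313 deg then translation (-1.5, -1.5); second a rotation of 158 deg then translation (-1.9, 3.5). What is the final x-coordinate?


After transform 1:
x1 = cos(313)*2.0 - sin(313)*3.6 + -1.5 = 2.4969
y1 = sin(313)*2.0 + cos(313)*3.6 + -1.5 = -0.5075
After transform 2:
x2 = cos(158)*2.4969 - sin(158)*-0.5075 + -1.9
= -4.0249


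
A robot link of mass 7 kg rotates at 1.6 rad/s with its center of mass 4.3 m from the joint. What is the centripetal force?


F = m * omega^2 * r
= 7 * 1.6^2 * 4.3
= 7 * 2.56 * 4.3
= 77.056 N


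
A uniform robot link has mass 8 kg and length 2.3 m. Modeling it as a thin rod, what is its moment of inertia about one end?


I = (1/3) * m * L^2
= (1/3) * 8 * 2.3^2
= 0.333333 * 8 * 5.29
= 14.1067 kg*m^2


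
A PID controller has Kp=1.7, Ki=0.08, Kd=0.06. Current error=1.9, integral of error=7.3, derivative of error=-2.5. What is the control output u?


u = Kp*e + Ki*int(e) + Kd*de/dt
= 1.7*1.9 + 0.08*7.3 + 0.06*(-2.5)
= 3.23 + 0.584 + -0.15
= 3.664


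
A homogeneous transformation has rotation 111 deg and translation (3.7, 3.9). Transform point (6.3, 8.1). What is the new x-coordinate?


x' = cos(theta)*px - sin(theta)*py + tx
= -0.3584*6.3 - 0.9336*8.1 + 3.7
= -6.1197


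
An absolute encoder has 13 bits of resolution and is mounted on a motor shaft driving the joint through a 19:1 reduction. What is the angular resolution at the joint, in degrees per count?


counts = 2^13 = 8192
effective counts at joint = 8192 * 19 = 155648
resolution = 360 / 155648
= 0.0023 deg/count


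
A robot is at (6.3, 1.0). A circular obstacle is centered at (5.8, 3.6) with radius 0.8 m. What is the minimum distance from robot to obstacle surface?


center_dist = sqrt((6.3-5.8)^2 + (1.0-3.6)^2)
= sqrt(0.25 + 6.76)
= 2.6476
min_dist = center_dist - radius = 2.6476 - 0.8 = 1.8476 m


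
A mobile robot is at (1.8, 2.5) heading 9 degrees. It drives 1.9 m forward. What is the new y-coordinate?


y_new = y0 + d*sin(theta)
= 2.5 + 1.9*sin(9)
= 2.5 + 0.2972
= 2.7972


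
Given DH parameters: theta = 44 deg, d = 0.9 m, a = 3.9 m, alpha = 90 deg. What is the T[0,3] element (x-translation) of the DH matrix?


T[0,3] = a * cos(theta)
= 3.9 * cos(44 deg)
= 3.9 * 0.7193
= 2.8054


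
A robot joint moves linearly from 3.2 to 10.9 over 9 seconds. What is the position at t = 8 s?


s = t/T = 8/9 = 0.8889
p(t) = p0 + (pf-p0)*s
= 3.2 + (10.9 - 3.2) * 0.8889
= 10.0444


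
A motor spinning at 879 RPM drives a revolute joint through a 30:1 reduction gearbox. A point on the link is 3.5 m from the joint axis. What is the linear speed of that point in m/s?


omega_motor = 879 * 2*pi/60 = 92.0487 rad/s
omega_joint = omega_motor / 30 = 3.0683 rad/s
v = omega_joint * r = 3.0683 * 3.5
= 10.739 m/s


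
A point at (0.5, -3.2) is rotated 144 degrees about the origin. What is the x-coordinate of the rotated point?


x' = x*cos(theta) - y*sin(theta)
cos(144 deg) = -0.809, sin(144 deg) = 0.5878
x' = 0.5 * -0.809 - -3.2 * 0.5878
= -0.4045 - -1.8809
= 1.4764


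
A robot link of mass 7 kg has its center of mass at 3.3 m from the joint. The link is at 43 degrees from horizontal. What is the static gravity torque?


tau = m*g*L*cos(angle)
= 7 * 9.81 * 3.3 * cos(43 deg)
= 7 * 9.81 * 3.3 * 0.7314
= 165.7328 Nm


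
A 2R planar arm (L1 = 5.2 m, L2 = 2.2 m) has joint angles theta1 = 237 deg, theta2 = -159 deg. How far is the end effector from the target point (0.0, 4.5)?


End effector via forward kinematics:
x = L1*cos(t1) + L2*cos(t1+t2) = -2.3747
y = L1*sin(t1) + L2*sin(t1+t2) = -2.2092
Distance to target:
d = sqrt((0.0 - -2.3747)^2 + (4.5 - -2.2092)^2)
= sqrt(5.6393 + 45.0129)
= 7.117 m


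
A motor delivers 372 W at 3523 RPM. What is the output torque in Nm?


omega = 3523 * 2*pi/60 = 368.9277 rad/s
tau = P / omega = 372 / 368.9277
= 1.0083 Nm


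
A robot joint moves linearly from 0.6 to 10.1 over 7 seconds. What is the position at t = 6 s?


s = t/T = 6/7 = 0.8571
p(t) = p0 + (pf-p0)*s
= 0.6 + (10.1 - 0.6) * 0.8571
= 8.7429


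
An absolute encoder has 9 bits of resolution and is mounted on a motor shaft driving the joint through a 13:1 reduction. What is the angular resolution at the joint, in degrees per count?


counts = 2^9 = 512
effective counts at joint = 512 * 13 = 6656
resolution = 360 / 6656
= 0.0541 deg/count


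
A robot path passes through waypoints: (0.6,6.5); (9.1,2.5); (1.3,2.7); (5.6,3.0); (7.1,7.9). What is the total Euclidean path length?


Segment lengths:
  seg1 = sqrt((8.5)^2 + (-4.0)^2) = 9.3941
  seg2 = sqrt((-7.8)^2 + (0.2)^2) = 7.8026
  seg3 = sqrt((4.3)^2 + (0.3)^2) = 4.3105
  seg4 = sqrt((1.5)^2 + (4.9)^2) = 5.1245
Total = 26.6316


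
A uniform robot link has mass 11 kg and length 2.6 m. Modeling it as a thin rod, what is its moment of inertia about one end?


I = (1/3) * m * L^2
= (1/3) * 11 * 2.6^2
= 0.333333 * 11 * 6.76
= 24.7867 kg*m^2


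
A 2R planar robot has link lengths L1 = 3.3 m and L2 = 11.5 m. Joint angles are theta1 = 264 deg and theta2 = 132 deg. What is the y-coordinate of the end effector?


Convert angles to radians: theta1 = 4.6077, theta2 = 2.3038
y = L1*sin(theta1) + L2*sin(theta1+theta2)
y = -3.2819 + 6.7595
y = 3.4776


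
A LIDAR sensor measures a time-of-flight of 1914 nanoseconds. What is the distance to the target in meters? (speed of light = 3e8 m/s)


tof = 1914 ns = 1.914e-06 s
dist = c * tof / 2
= 3e8 * 1.914e-06 / 2
= 287.1 m


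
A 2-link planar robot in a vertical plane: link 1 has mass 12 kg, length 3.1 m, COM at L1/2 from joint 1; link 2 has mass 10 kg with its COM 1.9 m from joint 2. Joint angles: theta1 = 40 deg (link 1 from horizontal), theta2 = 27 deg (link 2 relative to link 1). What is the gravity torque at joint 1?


Horizontal distance from joint 1 to link-1 COM:
  x_c1 = (L1/2)*cos(t1) = 1.55 * 0.766 = 1.1874 m
Horizontal distance from joint 1 to link-2 COM:
  x_c2 = L1*cos(t1) + Lc2*cos(t1+t2)
       = 3.1*0.766 + 1.9*0.3907 = 3.1171 m
tau1 = m1*g*x_c1 + m2*g*x_c2
     = 12*9.81*1.1874 + 10*9.81*3.1171
     = 139.7771 + 305.7902
     = 445.5672 Nm


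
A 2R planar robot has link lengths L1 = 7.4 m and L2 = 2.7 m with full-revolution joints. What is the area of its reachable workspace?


r_max = L1 + L2 = 10.1 m
r_min = |L1 - L2| = 4.7 m
Area = pi*(r_max^2 - r_min^2)
= pi*(102.01 - 22.09)
= pi * 79.92
= 251.0761 m^2


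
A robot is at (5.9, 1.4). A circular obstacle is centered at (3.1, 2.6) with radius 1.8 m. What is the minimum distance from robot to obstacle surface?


center_dist = sqrt((5.9-3.1)^2 + (1.4-2.6)^2)
= sqrt(7.84 + 1.44)
= 3.0463
min_dist = center_dist - radius = 3.0463 - 1.8 = 1.2463 m


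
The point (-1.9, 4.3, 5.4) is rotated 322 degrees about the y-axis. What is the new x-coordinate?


Rotation about y-axis: x' = x*cos(theta) + z*sin(theta)
= -1.9 * 0.788 + 5.4 * -0.6157
= -4.8218


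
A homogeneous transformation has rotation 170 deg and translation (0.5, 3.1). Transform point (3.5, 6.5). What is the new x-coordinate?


x' = cos(theta)*px - sin(theta)*py + tx
= -0.9848*3.5 - 0.1736*6.5 + 0.5
= -4.0755


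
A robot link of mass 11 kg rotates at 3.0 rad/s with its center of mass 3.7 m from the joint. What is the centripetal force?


F = m * omega^2 * r
= 11 * 3.0^2 * 3.7
= 11 * 9.0 * 3.7
= 366.3 N


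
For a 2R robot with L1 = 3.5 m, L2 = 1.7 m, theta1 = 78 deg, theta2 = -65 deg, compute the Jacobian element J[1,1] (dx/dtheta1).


J[1,1] = -L1*sin(t1) - L2*sin(t1+t2)
= -3.5*sin(78) - 1.7*sin(13)
= -3.8059


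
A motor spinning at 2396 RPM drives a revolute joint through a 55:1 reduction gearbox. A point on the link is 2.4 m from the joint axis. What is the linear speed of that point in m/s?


omega_motor = 2396 * 2*pi/60 = 250.9085 rad/s
omega_joint = omega_motor / 55 = 4.562 rad/s
v = omega_joint * r = 4.562 * 2.4
= 10.9487 m/s


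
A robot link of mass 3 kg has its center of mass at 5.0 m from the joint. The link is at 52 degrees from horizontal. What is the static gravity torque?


tau = m*g*L*cos(angle)
= 3 * 9.81 * 5.0 * cos(52 deg)
= 3 * 9.81 * 5.0 * 0.6157
= 90.5946 Nm


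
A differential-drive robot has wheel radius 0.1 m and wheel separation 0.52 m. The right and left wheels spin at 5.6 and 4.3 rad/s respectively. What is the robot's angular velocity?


vR = r*wR = 0.1*5.6 = 0.56 m/s
vL = r*wL = 0.1*4.3 = 0.43 m/s
v = (vR+vL)/2 = 0.495 m/s
omega = (vR-vL)/L = 0.25 rad/s
angular velocity = 0.25 rad/s


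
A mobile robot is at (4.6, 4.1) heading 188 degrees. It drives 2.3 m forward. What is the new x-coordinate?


x_new = x0 + d*cos(theta)
= 4.6 + 2.3*cos(188)
= 4.6 + -2.2776
= 2.3224


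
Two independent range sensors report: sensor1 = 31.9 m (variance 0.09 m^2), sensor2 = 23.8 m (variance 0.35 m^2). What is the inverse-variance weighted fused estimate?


w1 = (1/var1) / (1/var1 + 1/var2)
   = 11.1111 / (11.1111 + 2.8571) = 0.7955
w2 = 1 - w1 = 0.2045
fused = w1*s1 + w2*s2 = 25.375 + 4.8682
= 30.2432 m


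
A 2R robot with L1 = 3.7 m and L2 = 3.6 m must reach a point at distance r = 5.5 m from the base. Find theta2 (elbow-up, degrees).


cos(theta2) = (r^2 - L1^2 - L2^2) / (2*L1*L2)
cos(theta2) = (30.25 - 13.69 - 12.96) / 26.64
cos(theta2) = 0.135135
theta2 = 82.2336 degrees


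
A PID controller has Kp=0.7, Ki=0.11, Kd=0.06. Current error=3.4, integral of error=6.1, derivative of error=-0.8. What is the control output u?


u = Kp*e + Ki*int(e) + Kd*de/dt
= 0.7*3.4 + 0.11*6.1 + 0.06*(-0.8)
= 2.38 + 0.671 + -0.048
= 3.003


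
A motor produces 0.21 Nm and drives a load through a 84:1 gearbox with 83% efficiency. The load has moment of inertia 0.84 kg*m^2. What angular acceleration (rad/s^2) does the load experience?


tau_out = tau_motor * N * eta
= 0.21 * 84 * 0.83 = 14.6412 Nm
alpha = tau_out / I = 14.6412 / 0.84
= 17.43 rad/s^2


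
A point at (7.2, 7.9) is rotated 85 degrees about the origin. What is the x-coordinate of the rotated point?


x' = x*cos(theta) - y*sin(theta)
cos(85 deg) = 0.0872, sin(85 deg) = 0.9962
x' = 7.2 * 0.0872 - 7.9 * 0.9962
= 0.6275 - 7.8699
= -7.2424


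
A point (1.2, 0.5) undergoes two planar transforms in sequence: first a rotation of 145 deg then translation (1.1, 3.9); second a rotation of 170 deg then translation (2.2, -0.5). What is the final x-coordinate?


After transform 1:
x1 = cos(145)*1.2 - sin(145)*0.5 + 1.1 = -0.1698
y1 = sin(145)*1.2 + cos(145)*0.5 + 3.9 = 4.1787
After transform 2:
x2 = cos(170)*-0.1698 - sin(170)*4.1787 + 2.2
= 1.6416


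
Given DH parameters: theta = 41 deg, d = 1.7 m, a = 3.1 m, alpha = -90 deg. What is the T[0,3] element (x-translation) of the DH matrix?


T[0,3] = a * cos(theta)
= 3.1 * cos(41 deg)
= 3.1 * 0.7547
= 2.3396


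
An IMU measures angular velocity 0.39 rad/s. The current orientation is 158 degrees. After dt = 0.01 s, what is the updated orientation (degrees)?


delta_theta = w * dt = 0.39 * 0.01 = 0.0039 rad
= 0.2235 deg
theta_new = 158 + 0.2235 = 158.2235 deg


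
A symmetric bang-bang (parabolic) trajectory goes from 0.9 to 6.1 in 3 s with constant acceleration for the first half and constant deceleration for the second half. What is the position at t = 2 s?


Symmetric rest-to-rest: each phase covers (pf-p0)/2 in time T/2. 0.5*a*(T/2)^2 = (pf-p0)/2 => a = 4*(pf-p0)/T^2
a = 4*(6.1-0.9)/3^2 = 2.3111
t = 2 is in the deceleration phase (t > T/2).
p = pf - 0.5*a*(T-t)^2 = 6.1 - 0.5*2.3111*1^2
= 4.9444


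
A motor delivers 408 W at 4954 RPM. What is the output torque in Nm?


omega = 4954 * 2*pi/60 = 518.7817 rad/s
tau = P / omega = 408 / 518.7817
= 0.7865 Nm


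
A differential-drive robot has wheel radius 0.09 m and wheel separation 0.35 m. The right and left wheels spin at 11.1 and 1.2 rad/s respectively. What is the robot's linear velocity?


vR = r*wR = 0.09*11.1 = 0.999 m/s
vL = r*wL = 0.09*1.2 = 0.108 m/s
v = (vR+vL)/2 = 0.5535 m/s
omega = (vR-vL)/L = 2.5457 rad/s
linear velocity = 0.5535 m/s


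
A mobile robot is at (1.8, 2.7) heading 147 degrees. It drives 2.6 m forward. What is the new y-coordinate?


y_new = y0 + d*sin(theta)
= 2.7 + 2.6*sin(147)
= 2.7 + 1.4161
= 4.1161


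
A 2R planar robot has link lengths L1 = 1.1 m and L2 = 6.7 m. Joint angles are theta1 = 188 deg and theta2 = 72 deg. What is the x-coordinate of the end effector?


Convert angles to radians: theta1 = 3.2812, theta2 = 1.2566
x = L1*cos(theta1) + L2*cos(theta1+theta2)
x = -1.0893 + -1.1634
x = -2.2527


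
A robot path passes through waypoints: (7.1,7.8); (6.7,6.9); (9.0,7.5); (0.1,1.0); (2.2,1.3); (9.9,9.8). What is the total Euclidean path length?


Segment lengths:
  seg1 = sqrt((-0.4)^2 + (-0.9)^2) = 0.9849
  seg2 = sqrt((2.3)^2 + (0.6)^2) = 2.377
  seg3 = sqrt((-8.9)^2 + (-6.5)^2) = 11.0209
  seg4 = sqrt((2.1)^2 + (0.3)^2) = 2.1213
  seg5 = sqrt((7.7)^2 + (8.5)^2) = 11.4691
Total = 27.9732


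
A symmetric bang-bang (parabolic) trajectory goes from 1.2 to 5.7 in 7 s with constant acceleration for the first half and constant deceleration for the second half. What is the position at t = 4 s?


Symmetric rest-to-rest: each phase covers (pf-p0)/2 in time T/2. 0.5*a*(T/2)^2 = (pf-p0)/2 => a = 4*(pf-p0)/T^2
a = 4*(5.7-1.2)/7^2 = 0.3673
t = 4 is in the deceleration phase (t > T/2).
p = pf - 0.5*a*(T-t)^2 = 5.7 - 0.5*0.3673*3^2
= 4.0469


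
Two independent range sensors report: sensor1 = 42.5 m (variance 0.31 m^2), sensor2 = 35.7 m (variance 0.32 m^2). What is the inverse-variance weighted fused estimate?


w1 = (1/var1) / (1/var1 + 1/var2)
   = 3.2258 / (3.2258 + 3.125) = 0.5079
w2 = 1 - w1 = 0.4921
fused = w1*s1 + w2*s2 = 21.5873 + 17.5667
= 39.154 m


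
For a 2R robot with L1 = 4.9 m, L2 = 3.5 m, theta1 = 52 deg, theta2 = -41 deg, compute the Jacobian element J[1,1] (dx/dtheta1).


J[1,1] = -L1*sin(t1) - L2*sin(t1+t2)
= -4.9*sin(52) - 3.5*sin(11)
= -4.5291


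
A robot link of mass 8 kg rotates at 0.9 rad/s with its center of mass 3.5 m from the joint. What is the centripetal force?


F = m * omega^2 * r
= 8 * 0.9^2 * 3.5
= 8 * 0.81 * 3.5
= 22.68 N


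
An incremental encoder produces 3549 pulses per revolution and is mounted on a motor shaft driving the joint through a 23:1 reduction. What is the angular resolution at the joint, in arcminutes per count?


counts per rev = 3549
effective counts at joint = 3549 * 23 = 81627
resolution = 360*60 / 81627
= 0.2646 arcmin/count


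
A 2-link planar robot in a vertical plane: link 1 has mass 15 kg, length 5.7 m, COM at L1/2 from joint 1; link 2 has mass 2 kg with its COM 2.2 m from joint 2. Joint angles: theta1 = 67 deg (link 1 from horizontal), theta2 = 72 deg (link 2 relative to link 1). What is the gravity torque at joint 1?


Horizontal distance from joint 1 to link-1 COM:
  x_c1 = (L1/2)*cos(t1) = 2.85 * 0.3907 = 1.1136 m
Horizontal distance from joint 1 to link-2 COM:
  x_c2 = L1*cos(t1) + Lc2*cos(t1+t2)
       = 5.7*0.3907 + 2.2*-0.7547 = 0.5668 m
tau1 = m1*g*x_c1 + m2*g*x_c2
     = 15*9.81*1.1136 + 2*9.81*0.5668
     = 163.8638 + 11.1207
     = 174.9846 Nm


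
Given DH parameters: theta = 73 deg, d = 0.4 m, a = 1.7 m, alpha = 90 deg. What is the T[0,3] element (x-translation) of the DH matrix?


T[0,3] = a * cos(theta)
= 1.7 * cos(73 deg)
= 1.7 * 0.2924
= 0.497


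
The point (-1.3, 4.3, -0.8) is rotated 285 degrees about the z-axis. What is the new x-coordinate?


Rotation about z-axis: x' = x*cos(theta) - y*sin(theta)
= -1.3 * 0.2588 - 4.3 * -0.9659
= 3.817


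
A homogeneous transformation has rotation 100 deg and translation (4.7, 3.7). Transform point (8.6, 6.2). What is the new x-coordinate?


x' = cos(theta)*px - sin(theta)*py + tx
= -0.1736*8.6 - 0.9848*6.2 + 4.7
= -2.8992


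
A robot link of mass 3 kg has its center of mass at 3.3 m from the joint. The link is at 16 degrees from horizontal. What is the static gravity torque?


tau = m*g*L*cos(angle)
= 3 * 9.81 * 3.3 * cos(16 deg)
= 3 * 9.81 * 3.3 * 0.9613
= 93.3568 Nm


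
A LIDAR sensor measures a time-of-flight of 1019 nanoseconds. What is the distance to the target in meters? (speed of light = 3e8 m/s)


tof = 1019 ns = 1.019e-06 s
dist = c * tof / 2
= 3e8 * 1.019e-06 / 2
= 152.85 m


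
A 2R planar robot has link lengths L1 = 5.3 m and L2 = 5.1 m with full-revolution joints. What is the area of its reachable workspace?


r_max = L1 + L2 = 10.4 m
r_min = |L1 - L2| = 0.2 m
Area = pi*(r_max^2 - r_min^2)
= pi*(108.16 - 0.04)
= pi * 108.12
= 339.669 m^2


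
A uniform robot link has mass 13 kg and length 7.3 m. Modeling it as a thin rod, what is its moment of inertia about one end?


I = (1/3) * m * L^2
= (1/3) * 13 * 7.3^2
= 0.333333 * 13 * 53.29
= 230.9233 kg*m^2


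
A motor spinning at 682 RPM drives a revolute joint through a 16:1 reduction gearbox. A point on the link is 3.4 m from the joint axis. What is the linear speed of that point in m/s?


omega_motor = 682 * 2*pi/60 = 71.4189 rad/s
omega_joint = omega_motor / 16 = 4.4637 rad/s
v = omega_joint * r = 4.4637 * 3.4
= 15.1765 m/s


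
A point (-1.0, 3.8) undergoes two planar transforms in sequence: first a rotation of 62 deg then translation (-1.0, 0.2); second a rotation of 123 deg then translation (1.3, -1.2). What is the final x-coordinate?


After transform 1:
x1 = cos(62)*-1.0 - sin(62)*3.8 + -1.0 = -4.8247
y1 = sin(62)*-1.0 + cos(62)*3.8 + 0.2 = 1.101
After transform 2:
x2 = cos(123)*-4.8247 - sin(123)*1.101 + 1.3
= 3.0043


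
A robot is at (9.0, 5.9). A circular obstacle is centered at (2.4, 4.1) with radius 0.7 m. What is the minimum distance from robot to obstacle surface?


center_dist = sqrt((9.0-2.4)^2 + (5.9-4.1)^2)
= sqrt(43.56 + 3.24)
= 6.8411
min_dist = center_dist - radius = 6.8411 - 0.7 = 6.1411 m


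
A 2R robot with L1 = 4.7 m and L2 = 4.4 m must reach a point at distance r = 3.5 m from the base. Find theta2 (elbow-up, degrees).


cos(theta2) = (r^2 - L1^2 - L2^2) / (2*L1*L2)
cos(theta2) = (12.25 - 22.09 - 19.36) / 41.36
cos(theta2) = -0.705996
theta2 = 134.9101 degrees


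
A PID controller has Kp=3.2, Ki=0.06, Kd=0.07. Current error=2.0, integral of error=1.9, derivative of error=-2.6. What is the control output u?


u = Kp*e + Ki*int(e) + Kd*de/dt
= 3.2*2.0 + 0.06*1.9 + 0.07*(-2.6)
= 6.4 + 0.114 + -0.182
= 6.332


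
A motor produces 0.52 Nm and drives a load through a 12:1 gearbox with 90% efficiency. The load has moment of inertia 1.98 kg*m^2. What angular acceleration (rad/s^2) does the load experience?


tau_out = tau_motor * N * eta
= 0.52 * 12 * 0.9 = 5.616 Nm
alpha = tau_out / I = 5.616 / 1.98
= 2.8364 rad/s^2


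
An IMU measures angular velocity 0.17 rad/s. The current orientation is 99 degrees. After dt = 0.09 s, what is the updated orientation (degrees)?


delta_theta = w * dt = 0.17 * 0.09 = 0.0153 rad
= 0.8766 deg
theta_new = 99 + 0.8766 = 99.8766 deg


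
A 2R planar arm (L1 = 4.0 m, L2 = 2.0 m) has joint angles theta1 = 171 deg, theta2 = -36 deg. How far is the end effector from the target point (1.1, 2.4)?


End effector via forward kinematics:
x = L1*cos(t1) + L2*cos(t1+t2) = -5.365
y = L1*sin(t1) + L2*sin(t1+t2) = 2.04
Distance to target:
d = sqrt((1.1 - -5.365)^2 + (2.4 - 2.04)^2)
= sqrt(41.7958 + 0.1296)
= 6.475 m


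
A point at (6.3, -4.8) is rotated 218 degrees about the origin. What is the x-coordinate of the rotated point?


x' = x*cos(theta) - y*sin(theta)
cos(218 deg) = -0.788, sin(218 deg) = -0.6157
x' = 6.3 * -0.788 - -4.8 * -0.6157
= -4.9645 - 2.9552
= -7.9196


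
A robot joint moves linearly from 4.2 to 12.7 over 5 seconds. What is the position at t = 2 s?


s = t/T = 2/5 = 0.4
p(t) = p0 + (pf-p0)*s
= 4.2 + (12.7 - 4.2) * 0.4
= 7.6


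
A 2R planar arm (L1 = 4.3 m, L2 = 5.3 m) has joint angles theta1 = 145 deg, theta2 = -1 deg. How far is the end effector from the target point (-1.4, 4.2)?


End effector via forward kinematics:
x = L1*cos(t1) + L2*cos(t1+t2) = -7.8101
y = L1*sin(t1) + L2*sin(t1+t2) = 5.5816
Distance to target:
d = sqrt((-1.4 - -7.8101)^2 + (4.2 - 5.5816)^2)
= sqrt(41.0899 + 1.9089)
= 6.5574 m


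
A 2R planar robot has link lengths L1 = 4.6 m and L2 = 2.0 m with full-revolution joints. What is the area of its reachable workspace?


r_max = L1 + L2 = 6.6 m
r_min = |L1 - L2| = 2.6 m
Area = pi*(r_max^2 - r_min^2)
= pi*(43.56 - 6.76)
= pi * 36.8
= 115.6106 m^2


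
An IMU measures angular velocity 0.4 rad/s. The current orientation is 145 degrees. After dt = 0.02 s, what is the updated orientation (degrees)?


delta_theta = w * dt = 0.4 * 0.02 = 0.008 rad
= 0.4584 deg
theta_new = 145 + 0.4584 = 145.4584 deg


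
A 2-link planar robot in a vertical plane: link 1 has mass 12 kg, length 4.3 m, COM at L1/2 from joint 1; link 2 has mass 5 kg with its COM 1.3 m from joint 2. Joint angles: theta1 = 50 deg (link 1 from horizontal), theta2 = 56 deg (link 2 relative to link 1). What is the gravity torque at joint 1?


Horizontal distance from joint 1 to link-1 COM:
  x_c1 = (L1/2)*cos(t1) = 2.15 * 0.6428 = 1.382 m
Horizontal distance from joint 1 to link-2 COM:
  x_c2 = L1*cos(t1) + Lc2*cos(t1+t2)
       = 4.3*0.6428 + 1.3*-0.2756 = 2.4057 m
tau1 = m1*g*x_c1 + m2*g*x_c2
     = 12*9.81*1.382 + 5*9.81*2.4057
     = 162.6883 + 117.9975
     = 280.6858 Nm


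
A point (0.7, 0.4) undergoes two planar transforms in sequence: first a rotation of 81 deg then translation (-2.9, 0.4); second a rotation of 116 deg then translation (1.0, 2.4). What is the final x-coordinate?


After transform 1:
x1 = cos(81)*0.7 - sin(81)*0.4 + -2.9 = -3.1856
y1 = sin(81)*0.7 + cos(81)*0.4 + 0.4 = 1.154
After transform 2:
x2 = cos(116)*-3.1856 - sin(116)*1.154 + 1.0
= 1.3593


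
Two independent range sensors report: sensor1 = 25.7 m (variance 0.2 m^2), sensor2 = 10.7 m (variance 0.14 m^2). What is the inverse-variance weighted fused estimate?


w1 = (1/var1) / (1/var1 + 1/var2)
   = 5.0 / (5.0 + 7.1429) = 0.4118
w2 = 1 - w1 = 0.5882
fused = w1*s1 + w2*s2 = 10.5824 + 6.2941
= 16.8765 m


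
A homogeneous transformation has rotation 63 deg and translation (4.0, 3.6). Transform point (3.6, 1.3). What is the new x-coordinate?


x' = cos(theta)*px - sin(theta)*py + tx
= 0.454*3.6 - 0.891*1.3 + 4.0
= 4.4761


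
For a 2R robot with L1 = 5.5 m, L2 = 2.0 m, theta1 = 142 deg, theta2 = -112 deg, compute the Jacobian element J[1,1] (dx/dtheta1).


J[1,1] = -L1*sin(t1) - L2*sin(t1+t2)
= -5.5*sin(142) - 2.0*sin(30)
= -4.3861


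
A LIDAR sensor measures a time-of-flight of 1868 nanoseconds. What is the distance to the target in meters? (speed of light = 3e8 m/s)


tof = 1868 ns = 1.868e-06 s
dist = c * tof / 2
= 3e8 * 1.868e-06 / 2
= 280.2 m


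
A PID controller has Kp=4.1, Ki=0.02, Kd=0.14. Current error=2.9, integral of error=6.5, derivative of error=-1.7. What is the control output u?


u = Kp*e + Ki*int(e) + Kd*de/dt
= 4.1*2.9 + 0.02*6.5 + 0.14*(-1.7)
= 11.89 + 0.13 + -0.238
= 11.782


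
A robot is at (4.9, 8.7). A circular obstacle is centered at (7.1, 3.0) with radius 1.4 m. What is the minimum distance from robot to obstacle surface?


center_dist = sqrt((4.9-7.1)^2 + (8.7-3.0)^2)
= sqrt(4.84 + 32.49)
= 6.1098
min_dist = center_dist - radius = 6.1098 - 1.4 = 4.7098 m


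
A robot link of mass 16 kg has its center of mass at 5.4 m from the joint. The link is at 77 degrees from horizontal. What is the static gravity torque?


tau = m*g*L*cos(angle)
= 16 * 9.81 * 5.4 * cos(77 deg)
= 16 * 9.81 * 5.4 * 0.225
= 190.6649 Nm


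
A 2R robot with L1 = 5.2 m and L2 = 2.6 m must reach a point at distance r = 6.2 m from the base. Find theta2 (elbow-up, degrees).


cos(theta2) = (r^2 - L1^2 - L2^2) / (2*L1*L2)
cos(theta2) = (38.44 - 27.04 - 6.76) / 27.04
cos(theta2) = 0.171598
theta2 = 80.1193 degrees


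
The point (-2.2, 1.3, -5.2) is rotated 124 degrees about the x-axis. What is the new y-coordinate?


Rotation about x-axis: y' = y*cos(theta) - z*sin(theta)
= 1.3 * -0.5592 - -5.2 * 0.829
= 3.584


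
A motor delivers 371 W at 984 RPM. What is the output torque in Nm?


omega = 984 * 2*pi/60 = 103.0442 rad/s
tau = P / omega = 371 / 103.0442
= 3.6004 Nm


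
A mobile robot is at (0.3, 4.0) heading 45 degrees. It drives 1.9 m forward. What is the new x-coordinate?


x_new = x0 + d*cos(theta)
= 0.3 + 1.9*cos(45)
= 0.3 + 1.3435
= 1.6435


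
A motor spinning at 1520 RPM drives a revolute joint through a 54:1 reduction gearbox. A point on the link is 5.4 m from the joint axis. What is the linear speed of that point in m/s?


omega_motor = 1520 * 2*pi/60 = 159.174 rad/s
omega_joint = omega_motor / 54 = 2.9477 rad/s
v = omega_joint * r = 2.9477 * 5.4
= 15.9174 m/s


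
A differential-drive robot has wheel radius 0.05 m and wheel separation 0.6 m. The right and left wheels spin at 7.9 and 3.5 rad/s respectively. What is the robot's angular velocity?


vR = r*wR = 0.05*7.9 = 0.395 m/s
vL = r*wL = 0.05*3.5 = 0.175 m/s
v = (vR+vL)/2 = 0.285 m/s
omega = (vR-vL)/L = 0.3667 rad/s
angular velocity = 0.3667 rad/s


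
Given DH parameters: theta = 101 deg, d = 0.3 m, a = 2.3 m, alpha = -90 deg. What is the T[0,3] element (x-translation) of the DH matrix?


T[0,3] = a * cos(theta)
= 2.3 * cos(101 deg)
= 2.3 * -0.1908
= -0.4389


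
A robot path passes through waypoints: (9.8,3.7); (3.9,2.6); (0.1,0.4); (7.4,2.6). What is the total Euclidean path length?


Segment lengths:
  seg1 = sqrt((-5.9)^2 + (-1.1)^2) = 6.0017
  seg2 = sqrt((-3.8)^2 + (-2.2)^2) = 4.3909
  seg3 = sqrt((7.3)^2 + (2.2)^2) = 7.6243
Total = 18.0169


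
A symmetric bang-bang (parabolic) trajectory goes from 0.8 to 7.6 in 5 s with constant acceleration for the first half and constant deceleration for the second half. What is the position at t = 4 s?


Symmetric rest-to-rest: each phase covers (pf-p0)/2 in time T/2. 0.5*a*(T/2)^2 = (pf-p0)/2 => a = 4*(pf-p0)/T^2
a = 4*(7.6-0.8)/5^2 = 1.088
t = 4 is in the deceleration phase (t > T/2).
p = pf - 0.5*a*(T-t)^2 = 7.6 - 0.5*1.088*1^2
= 7.056


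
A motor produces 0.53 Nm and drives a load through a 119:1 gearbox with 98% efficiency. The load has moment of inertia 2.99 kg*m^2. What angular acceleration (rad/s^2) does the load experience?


tau_out = tau_motor * N * eta
= 0.53 * 119 * 0.98 = 61.8086 Nm
alpha = tau_out / I = 61.8086 / 2.99
= 20.6718 rad/s^2


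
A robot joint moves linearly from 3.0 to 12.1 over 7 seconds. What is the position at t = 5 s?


s = t/T = 5/7 = 0.7143
p(t) = p0 + (pf-p0)*s
= 3.0 + (12.1 - 3.0) * 0.7143
= 9.5


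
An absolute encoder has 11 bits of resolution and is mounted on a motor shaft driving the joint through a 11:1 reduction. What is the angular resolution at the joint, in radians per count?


counts = 2^11 = 2048
effective counts at joint = 2048 * 11 = 22528
resolution = 2*pi / 22528
= 2.7891e-04 rad/count


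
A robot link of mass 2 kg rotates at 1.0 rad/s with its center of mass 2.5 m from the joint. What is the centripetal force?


F = m * omega^2 * r
= 2 * 1.0^2 * 2.5
= 2 * 1.0 * 2.5
= 5.0 N


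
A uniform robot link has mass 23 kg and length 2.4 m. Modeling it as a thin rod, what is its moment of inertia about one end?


I = (1/3) * m * L^2
= (1/3) * 23 * 2.4^2
= 0.333333 * 23 * 5.76
= 44.16 kg*m^2


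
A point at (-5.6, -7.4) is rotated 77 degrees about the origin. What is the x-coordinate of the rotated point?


x' = x*cos(theta) - y*sin(theta)
cos(77 deg) = 0.225, sin(77 deg) = 0.9744
x' = -5.6 * 0.225 - -7.4 * 0.9744
= -1.2597 - -7.2103
= 5.9506


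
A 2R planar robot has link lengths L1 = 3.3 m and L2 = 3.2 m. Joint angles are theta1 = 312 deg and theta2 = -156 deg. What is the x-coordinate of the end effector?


Convert angles to radians: theta1 = 5.4454, theta2 = -2.7227
x = L1*cos(theta1) + L2*cos(theta1+theta2)
x = 2.2081 + -2.9233
x = -0.7152


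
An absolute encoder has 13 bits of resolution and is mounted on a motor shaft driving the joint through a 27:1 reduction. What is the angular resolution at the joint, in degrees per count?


counts = 2^13 = 8192
effective counts at joint = 8192 * 27 = 221184
resolution = 360 / 221184
= 0.0016 deg/count
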